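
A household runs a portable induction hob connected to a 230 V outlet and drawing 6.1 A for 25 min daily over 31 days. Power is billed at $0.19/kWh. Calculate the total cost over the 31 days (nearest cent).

Power = 6.1 A × 230 V = 1403 W = 1.403 kW
Runtime = 25 min × 31 = 775 min = 12.916666… h
Energy = 1.403 kW × 12.916666… h = 18.122083… kWh
Cost = 18.122083… kWh × $0.19/kWh = $3.44

$3.44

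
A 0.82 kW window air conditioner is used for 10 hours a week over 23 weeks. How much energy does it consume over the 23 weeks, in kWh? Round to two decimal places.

Runtime = 10 h/week × 23 weeks = 230 h
Energy = 0.82 kW × 230 h = 188.6 kWh

188.60 kWh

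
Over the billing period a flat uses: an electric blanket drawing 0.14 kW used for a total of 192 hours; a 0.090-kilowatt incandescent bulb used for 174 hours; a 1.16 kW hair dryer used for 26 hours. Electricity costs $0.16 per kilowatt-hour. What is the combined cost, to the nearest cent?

electric blanket: 0.14 kW × 192 h = 26.88 kWh
incandescent bulb: 0.09 kW × 174 h = 15.66 kWh
hair dryer: 1.16 kW × 26 h = 30.16 kWh
Total energy = 72.7 kWh
Cost = 72.7 × $0.16 = $11.63

$11.63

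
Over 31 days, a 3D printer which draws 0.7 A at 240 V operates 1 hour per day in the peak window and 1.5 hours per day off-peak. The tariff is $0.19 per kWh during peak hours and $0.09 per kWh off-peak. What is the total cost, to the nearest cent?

$1.69

Power = 0.7 A × 240 V = 168 W = 0.168 kW
Peak energy = 0.168 kW × 1 h × 31 = 5.208 kWh
Off-peak energy = 0.168 kW × 1.5 h × 31 = 7.812 kWh
Cost = 5.208 × $0.19 + 7.812 × $0.09 = $0.98952 + $0.70308 = $1.69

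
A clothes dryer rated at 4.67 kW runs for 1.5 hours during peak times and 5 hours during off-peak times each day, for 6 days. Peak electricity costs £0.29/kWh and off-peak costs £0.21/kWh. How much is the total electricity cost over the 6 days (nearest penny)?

£41.61

Peak energy = 4.67 kW × 1.5 h × 6 = 42.03 kWh
Off-peak energy = 4.67 kW × 5 h × 6 = 140.1 kWh
Cost = 42.03 × £0.29 + 140.1 × £0.21 = £12.1887 + £29.421 = £41.61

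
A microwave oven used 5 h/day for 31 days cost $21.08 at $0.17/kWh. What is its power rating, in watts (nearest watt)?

Energy = $21.08 ÷ $0.17/kWh = 124 kWh
Runtime = 5 h/day × 31 days = 155 h
Power = 124 kWh ÷ 155 h = 0.8 kW = 800 W

800 W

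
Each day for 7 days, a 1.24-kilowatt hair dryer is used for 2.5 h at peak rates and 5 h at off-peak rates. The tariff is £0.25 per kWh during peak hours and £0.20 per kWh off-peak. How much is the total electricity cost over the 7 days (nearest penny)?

Peak energy = 1.24 kW × 2.5 h × 7 = 21.7 kWh
Off-peak energy = 1.24 kW × 5 h × 7 = 43.4 kWh
Cost = 21.7 × £0.25 + 43.4 × £0.20 = £5.425 + £8.68 = £14.11

£14.11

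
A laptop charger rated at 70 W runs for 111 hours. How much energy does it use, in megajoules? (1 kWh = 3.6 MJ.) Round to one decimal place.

28.0 MJ

Energy = 0.07 kW × 111 h = 7.77 kWh
= 7.77 × 3.6 MJ = 28.0 MJ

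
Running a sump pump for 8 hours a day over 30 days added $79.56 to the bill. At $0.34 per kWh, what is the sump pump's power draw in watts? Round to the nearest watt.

Energy = $79.56 ÷ $0.34/kWh = 234 kWh
Runtime = 8 h/day × 30 days = 240 h
Power = 234 kWh ÷ 240 h = 0.975 kW = 975 W

975 W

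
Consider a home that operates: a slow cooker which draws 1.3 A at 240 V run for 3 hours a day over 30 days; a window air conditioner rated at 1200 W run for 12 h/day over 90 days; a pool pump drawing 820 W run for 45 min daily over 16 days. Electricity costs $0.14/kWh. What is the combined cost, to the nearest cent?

$186.75

slow cooker: Power = 1.3 A × 240 V = 312 W = 0.312 kW
slow cooker: Runtime = 3 h/day × 30 days = 90 h
slow cooker: 0.312 kW × 90 h = 28.08 kWh
window air conditioner: Runtime = 12 h/day × 90 days = 1080 h
window air conditioner: 1.2 kW × 1080 h = 1296 kWh
pool pump: Runtime = 45 min × 16 = 720 min = 12 h
pool pump: 0.82 kW × 12 h = 9.84 kWh
Total energy = 1333.92 kWh
Cost = 1333.92 × $0.14 = $186.75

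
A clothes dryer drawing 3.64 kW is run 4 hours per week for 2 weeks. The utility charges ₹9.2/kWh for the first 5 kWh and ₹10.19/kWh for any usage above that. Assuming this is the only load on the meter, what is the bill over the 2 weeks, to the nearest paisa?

₹291.78

Runtime = 4 h/week × 2 weeks = 8 h
Energy = 3.64 kW × 8 h = 29.12 kWh
Tier 1 (0–5 kWh): 5 × ₹9.2 = ₹46
Above 5 kWh: 24.12 × ₹10.19 = ₹245.7828
Bill = ₹291.78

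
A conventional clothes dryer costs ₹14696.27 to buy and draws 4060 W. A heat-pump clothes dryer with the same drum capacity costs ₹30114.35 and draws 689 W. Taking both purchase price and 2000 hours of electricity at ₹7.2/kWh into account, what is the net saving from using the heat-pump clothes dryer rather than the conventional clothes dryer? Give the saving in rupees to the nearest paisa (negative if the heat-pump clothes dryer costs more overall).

conventional clothes dryer: ₹14696.27 + (4060/1000) kW × 2000 h × ₹7.2 = ₹14696.27 + ₹58464 = ₹73160.27
heat-pump clothes dryer: ₹30114.35 + (689/1000) kW × 2000 h × ₹7.2 = ₹30114.35 + ₹9921.6 = ₹40035.95
Saving = ₹73160.27 − ₹40035.95 = ₹33124.32

₹33124.32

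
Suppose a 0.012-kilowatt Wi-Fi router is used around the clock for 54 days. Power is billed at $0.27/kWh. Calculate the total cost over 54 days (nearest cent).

$4.20

Runtime = 24 h × 54 = 1296 h
Energy = 0.012 kW × 1296 h = 15.552 kWh
Cost = 15.552 kWh × $0.27/kWh = $4.20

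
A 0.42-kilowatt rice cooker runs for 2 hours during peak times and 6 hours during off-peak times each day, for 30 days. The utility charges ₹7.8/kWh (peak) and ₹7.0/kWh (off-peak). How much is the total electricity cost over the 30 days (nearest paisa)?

Peak energy = 0.42 kW × 2 h × 30 = 25.2 kWh
Off-peak energy = 0.42 kW × 6 h × 30 = 75.6 kWh
Cost = 25.2 × ₹7.8 + 75.6 × ₹7.0 = ₹196.56 + ₹529.2 = ₹725.76

₹725.76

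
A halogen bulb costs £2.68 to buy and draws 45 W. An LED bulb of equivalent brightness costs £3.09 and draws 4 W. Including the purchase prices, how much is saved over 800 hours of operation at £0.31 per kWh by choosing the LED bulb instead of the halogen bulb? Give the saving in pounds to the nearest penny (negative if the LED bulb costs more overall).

£9.76

halogen bulb: £2.68 + (45/1000) kW × 800 h × £0.31 = £2.68 + £11.16 = £13.84
LED bulb: £3.09 + (4/1000) kW × 800 h × £0.31 = £3.09 + £0.992 = £4.082
Saving = £13.84 − £4.082 = £9.758 → £9.76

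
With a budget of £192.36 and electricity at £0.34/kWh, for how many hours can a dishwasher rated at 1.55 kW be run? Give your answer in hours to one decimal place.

365.0 h

Energy available = £192.36 ÷ £0.34/kWh = 565.7647 kWh
Hours = 565.7647 kWh ÷ 1.55 kW = 365.0 h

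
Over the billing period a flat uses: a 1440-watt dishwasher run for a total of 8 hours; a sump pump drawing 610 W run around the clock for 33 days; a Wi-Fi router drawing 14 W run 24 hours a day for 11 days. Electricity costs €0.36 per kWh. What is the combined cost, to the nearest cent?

dishwasher: 1.44 kW × 8 h = 11.52 kWh
sump pump: Runtime = 24 h × 33 = 792 h
sump pump: 0.61 kW × 792 h = 483.12 kWh
Wi-Fi router: Runtime = 24 h × 11 = 264 h
Wi-Fi router: 0.014 kW × 264 h = 3.696 kWh
Total energy = 498.336 kWh
Cost = 498.336 × €0.36 = €179.40

€179.40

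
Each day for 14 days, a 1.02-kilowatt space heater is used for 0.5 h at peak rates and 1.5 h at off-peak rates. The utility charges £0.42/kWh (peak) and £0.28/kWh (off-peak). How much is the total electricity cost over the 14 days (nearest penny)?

Peak energy = 1.02 kW × 0.5 h × 14 = 7.14 kWh
Off-peak energy = 1.02 kW × 1.5 h × 14 = 21.42 kWh
Cost = 7.14 × £0.42 + 21.42 × £0.28 = £2.9988 + £5.9976 = £9.00

£9.00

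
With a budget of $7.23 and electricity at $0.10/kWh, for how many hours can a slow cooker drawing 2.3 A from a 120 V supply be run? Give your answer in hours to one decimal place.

Power = 2.3 A × 120 V = 276 W = 0.276 kW
Energy available = $7.23 ÷ $0.10/kWh = 72.3 kWh
Hours = 72.3 kWh ÷ 0.276 kW = 262.0 h

262.0 h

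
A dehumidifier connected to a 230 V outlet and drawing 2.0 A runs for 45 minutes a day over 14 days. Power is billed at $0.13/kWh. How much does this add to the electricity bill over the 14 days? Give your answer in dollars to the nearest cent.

$0.63

Power = 2.0 A × 230 V = 460 W = 0.46 kW
Runtime = 45 min × 14 = 630 min = 10.5 h
Energy = 0.46 kW × 10.5 h = 4.83 kWh
Cost = 4.83 kWh × $0.13/kWh = $0.63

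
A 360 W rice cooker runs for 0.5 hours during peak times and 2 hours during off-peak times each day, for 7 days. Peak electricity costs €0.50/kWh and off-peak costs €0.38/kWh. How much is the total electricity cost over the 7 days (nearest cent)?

Peak energy = 0.36 kW × 0.5 h × 7 = 1.26 kWh
Off-peak energy = 0.36 kW × 2 h × 7 = 5.04 kWh
Cost = 1.26 × €0.50 + 5.04 × €0.38 = €0.63 + €1.9152 = €2.55

€2.55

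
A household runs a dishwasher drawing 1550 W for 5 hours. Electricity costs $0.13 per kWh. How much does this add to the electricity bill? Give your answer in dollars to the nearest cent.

Energy = 1.55 kW × 5 h = 7.75 kWh
Cost = 7.75 kWh × $0.13/kWh = $1.01

$1.01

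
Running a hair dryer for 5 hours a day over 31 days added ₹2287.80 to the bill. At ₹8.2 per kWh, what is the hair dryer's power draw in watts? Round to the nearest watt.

1800 W

Energy = ₹2287.80 ÷ ₹8.2/kWh = 279 kWh
Runtime = 5 h/day × 31 days = 155 h
Power = 279 kWh ÷ 155 h = 1.8 kW = 1800 W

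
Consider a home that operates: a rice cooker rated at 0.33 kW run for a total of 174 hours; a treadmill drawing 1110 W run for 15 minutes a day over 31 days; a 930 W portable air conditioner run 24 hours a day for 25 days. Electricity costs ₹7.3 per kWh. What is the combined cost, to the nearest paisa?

rice cooker: 0.33 kW × 174 h = 57.42 kWh
treadmill: Runtime = 15 min × 31 = 465 min = 7.75 h
treadmill: 1.11 kW × 7.75 h = 8.6025 kWh
portable air conditioner: Runtime = 24 h × 25 = 600 h
portable air conditioner: 0.93 kW × 600 h = 558 kWh
Total energy = 624.0225 kWh
Cost = 624.0225 × ₹7.3 = ₹4555.36

₹4555.36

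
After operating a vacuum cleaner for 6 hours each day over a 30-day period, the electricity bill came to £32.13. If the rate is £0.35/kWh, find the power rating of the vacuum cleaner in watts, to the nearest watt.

510 W

Energy = £32.13 ÷ £0.35/kWh = 91.8 kWh
Runtime = 6 h/day × 30 days = 180 h
Power = 91.8 kWh ÷ 180 h = 0.51 kW = 510 W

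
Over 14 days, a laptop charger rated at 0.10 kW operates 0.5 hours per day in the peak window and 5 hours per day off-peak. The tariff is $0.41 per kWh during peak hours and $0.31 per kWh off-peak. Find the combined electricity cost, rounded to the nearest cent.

Peak energy = 0.1 kW × 0.5 h × 14 = 0.7 kWh
Off-peak energy = 0.1 kW × 5 h × 14 = 7 kWh
Cost = 0.7 × $0.41 + 7 × $0.31 = $0.287 + $2.17 = $2.46

$2.46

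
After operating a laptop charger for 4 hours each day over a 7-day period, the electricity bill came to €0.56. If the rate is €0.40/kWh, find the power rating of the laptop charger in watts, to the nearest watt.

50 W

Energy = €0.56 ÷ €0.40/kWh = 1.4 kWh
Runtime = 4 h/day × 7 days = 28 h
Power = 1.4 kWh ÷ 28 h = 0.05 kW = 50 W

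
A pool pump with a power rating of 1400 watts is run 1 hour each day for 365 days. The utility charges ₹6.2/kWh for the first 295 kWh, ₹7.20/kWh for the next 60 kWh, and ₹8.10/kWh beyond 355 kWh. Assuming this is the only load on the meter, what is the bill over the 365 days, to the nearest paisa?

Runtime = 1 h/day × 365 days = 365 h
Energy = 1.4 kW × 365 h = 511 kWh
Tier 1 (0–295 kWh): 295 × ₹6.2 = ₹1829
Tier 2 (295–355 kWh): 60 × ₹7.20 = ₹432
Above 355 kWh: 156 × ₹8.10 = ₹1263.6
Bill = ₹3524.60

₹3524.60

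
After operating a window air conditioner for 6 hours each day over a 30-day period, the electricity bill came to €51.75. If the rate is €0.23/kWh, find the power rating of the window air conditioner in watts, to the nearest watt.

Energy = €51.75 ÷ €0.23/kWh = 225 kWh
Runtime = 6 h/day × 30 days = 180 h
Power = 225 kWh ÷ 180 h = 1.25 kW = 1250 W

1250 W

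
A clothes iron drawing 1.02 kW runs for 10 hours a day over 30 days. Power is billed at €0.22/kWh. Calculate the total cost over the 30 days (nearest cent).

€67.32

Runtime = 10 h/day × 30 days = 300 h
Energy = 1.02 kW × 300 h = 306 kWh
Cost = 306 kWh × €0.22/kWh = €67.32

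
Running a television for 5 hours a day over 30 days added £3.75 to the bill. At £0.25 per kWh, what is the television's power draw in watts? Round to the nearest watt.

100 W

Energy = £3.75 ÷ £0.25/kWh = 15 kWh
Runtime = 5 h/day × 30 days = 150 h
Power = 15 kWh ÷ 150 h = 0.1 kW = 100 W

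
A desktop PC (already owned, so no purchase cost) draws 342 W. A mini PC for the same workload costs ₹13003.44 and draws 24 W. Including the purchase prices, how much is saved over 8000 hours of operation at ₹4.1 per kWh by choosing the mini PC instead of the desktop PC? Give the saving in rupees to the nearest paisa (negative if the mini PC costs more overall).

desktop PC: ₹0.00 + (342/1000) kW × 8000 h × ₹4.1 = ₹0.00 + ₹11217.6 = ₹11217.6
mini PC: ₹13003.44 + (24/1000) kW × 8000 h × ₹4.1 = ₹13003.44 + ₹787.2 = ₹13790.64
Saving = ₹11217.6 − ₹13790.64 = −₹2573.04

-₹2573.04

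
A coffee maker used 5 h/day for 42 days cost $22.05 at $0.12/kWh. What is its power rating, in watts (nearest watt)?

875 W

Energy = $22.05 ÷ $0.12/kWh = 183.75 kWh
Runtime = 5 h/day × 42 days = 210 h
Power = 183.75 kWh ÷ 210 h = 0.875 kW = 875 W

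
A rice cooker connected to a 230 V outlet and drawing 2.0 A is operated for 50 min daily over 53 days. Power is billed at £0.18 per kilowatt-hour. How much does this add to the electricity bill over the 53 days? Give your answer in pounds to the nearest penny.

£3.66

Power = 2.0 A × 230 V = 460 W = 0.46 kW
Runtime = 50 min × 53 = 2650 min = 44.166666… h
Energy = 0.46 kW × 44.166666… h = 20.316666… kWh
Cost = 20.316666… kWh × £0.18/kWh = £3.66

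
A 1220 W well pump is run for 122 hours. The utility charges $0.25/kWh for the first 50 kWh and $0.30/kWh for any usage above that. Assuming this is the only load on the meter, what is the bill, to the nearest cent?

Energy = 1.22 kW × 122 h = 148.84 kWh
Tier 1 (0–50 kWh): 50 × $0.25 = $12.5
Above 50 kWh: 98.84 × $0.30 = $29.652
Bill = $42.15

$42.15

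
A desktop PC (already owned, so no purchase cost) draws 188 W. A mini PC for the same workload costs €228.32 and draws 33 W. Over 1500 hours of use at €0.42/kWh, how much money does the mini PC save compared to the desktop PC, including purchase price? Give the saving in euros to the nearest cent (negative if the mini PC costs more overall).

-€130.67

desktop PC: €0.00 + (188/1000) kW × 1500 h × €0.42 = €0.00 + €118.44 = €118.44
mini PC: €228.32 + (33/1000) kW × 1500 h × €0.42 = €228.32 + €20.79 = €249.11
Saving = €118.44 − €249.11 = −€130.67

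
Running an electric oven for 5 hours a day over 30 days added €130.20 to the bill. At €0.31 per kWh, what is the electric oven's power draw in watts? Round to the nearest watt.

2800 W

Energy = €130.20 ÷ €0.31/kWh = 420 kWh
Runtime = 5 h/day × 30 days = 150 h
Power = 420 kWh ÷ 150 h = 2.8 kW = 2800 W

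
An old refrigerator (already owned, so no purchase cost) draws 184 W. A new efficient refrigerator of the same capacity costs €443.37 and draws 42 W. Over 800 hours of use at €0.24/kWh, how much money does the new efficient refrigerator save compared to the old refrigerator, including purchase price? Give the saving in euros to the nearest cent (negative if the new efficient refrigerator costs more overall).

old refrigerator: €0.00 + (184/1000) kW × 800 h × €0.24 = €0.00 + €35.328 = €35.328
new efficient refrigerator: €443.37 + (42/1000) kW × 800 h × €0.24 = €443.37 + €8.064 = €451.434
Saving = €35.328 − €451.434 = −€416.106 → -€416.11

-€416.11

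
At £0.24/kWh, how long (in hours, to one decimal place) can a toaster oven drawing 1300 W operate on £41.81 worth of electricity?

134.0 h

Energy available = £41.81 ÷ £0.24/kWh = 174.2083 kWh
Hours = 174.2083 kWh ÷ 1.3 kW = 134.0 h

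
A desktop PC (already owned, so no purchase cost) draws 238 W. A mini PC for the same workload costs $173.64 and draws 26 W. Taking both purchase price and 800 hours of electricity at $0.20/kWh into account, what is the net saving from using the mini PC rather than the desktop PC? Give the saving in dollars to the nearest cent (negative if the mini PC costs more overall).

-$139.72

desktop PC: $0.00 + (238/1000) kW × 800 h × $0.20 = $0.00 + $38.08 = $38.08
mini PC: $173.64 + (26/1000) kW × 800 h × $0.20 = $173.64 + $4.16 = $177.8
Saving = $38.08 − $177.8 = −$139.72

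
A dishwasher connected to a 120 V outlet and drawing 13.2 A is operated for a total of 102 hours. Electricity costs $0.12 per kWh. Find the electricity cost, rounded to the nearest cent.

$19.39

Power = 13.2 A × 120 V = 1584 W = 1.584 kW
Energy = 1.584 kW × 102 h = 161.568 kWh
Cost = 161.568 kWh × $0.12/kWh = $19.39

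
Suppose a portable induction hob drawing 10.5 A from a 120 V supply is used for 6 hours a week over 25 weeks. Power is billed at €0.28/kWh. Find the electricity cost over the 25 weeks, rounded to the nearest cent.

Power = 10.5 A × 120 V = 1260 W = 1.26 kW
Runtime = 6 h/week × 25 weeks = 150 h
Energy = 1.26 kW × 150 h = 189 kWh
Cost = 189 kWh × €0.28/kWh = €52.92

€52.92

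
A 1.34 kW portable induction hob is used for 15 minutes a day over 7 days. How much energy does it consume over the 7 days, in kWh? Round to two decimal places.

2.35 kWh

Runtime = 15 min × 7 = 105 min = 1.75 h
Energy = 1.34 kW × 1.75 h = 2.345 kWh ≈ 2.35 kWh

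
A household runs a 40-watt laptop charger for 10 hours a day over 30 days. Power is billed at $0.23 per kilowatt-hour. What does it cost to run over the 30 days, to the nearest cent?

$2.76

Runtime = 10 h/day × 30 days = 300 h
Energy = 0.04 kW × 300 h = 12 kWh
Cost = 12 kWh × $0.23/kWh = $2.76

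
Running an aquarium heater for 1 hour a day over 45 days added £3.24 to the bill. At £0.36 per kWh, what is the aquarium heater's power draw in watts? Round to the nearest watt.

Energy = £3.24 ÷ £0.36/kWh = 9 kWh
Runtime = 1 h/day × 45 days = 45 h
Power = 9 kWh ÷ 45 h = 0.2 kW = 200 W

200 W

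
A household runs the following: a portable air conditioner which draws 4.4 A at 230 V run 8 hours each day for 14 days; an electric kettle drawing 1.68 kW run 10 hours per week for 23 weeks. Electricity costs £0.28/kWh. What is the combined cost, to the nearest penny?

£139.93

portable air conditioner: Power = 4.4 A × 230 V = 1012 W = 1.012 kW
portable air conditioner: Runtime = 8 h/day × 14 days = 112 h
portable air conditioner: 1.012 kW × 112 h = 113.344 kWh
electric kettle: Runtime = 10 h/week × 23 weeks = 230 h
electric kettle: 1.68 kW × 230 h = 386.4 kWh
Total energy = 499.744 kWh
Cost = 499.744 × £0.28 = £139.93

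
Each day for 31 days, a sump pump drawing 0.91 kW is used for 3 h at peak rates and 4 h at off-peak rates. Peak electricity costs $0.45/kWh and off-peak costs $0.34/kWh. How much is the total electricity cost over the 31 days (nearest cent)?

Peak energy = 0.91 kW × 3 h × 31 = 84.63 kWh
Off-peak energy = 0.91 kW × 4 h × 31 = 112.84 kWh
Cost = 84.63 × $0.45 + 112.84 × $0.34 = $38.0835 + $38.3656 = $76.45

$76.45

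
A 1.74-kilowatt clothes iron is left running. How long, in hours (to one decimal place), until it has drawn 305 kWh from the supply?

Hours = 305 kWh ÷ 1.74 kW = 175.3 h

175.3 h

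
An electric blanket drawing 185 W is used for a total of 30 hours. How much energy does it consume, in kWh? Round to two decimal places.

Energy = 0.185 kW × 30 h = 5.55 kWh

5.55 kWh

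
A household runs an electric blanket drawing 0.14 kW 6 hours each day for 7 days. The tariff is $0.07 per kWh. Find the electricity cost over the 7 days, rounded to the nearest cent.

$0.41

Runtime = 6 h/day × 7 days = 42 h
Energy = 0.14 kW × 42 h = 5.88 kWh
Cost = 5.88 kWh × $0.07/kWh = $0.41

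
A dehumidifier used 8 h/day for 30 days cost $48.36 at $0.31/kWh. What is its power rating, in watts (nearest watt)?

650 W

Energy = $48.36 ÷ $0.31/kWh = 156 kWh
Runtime = 8 h/day × 30 days = 240 h
Power = 156 kWh ÷ 240 h = 0.65 kW = 650 W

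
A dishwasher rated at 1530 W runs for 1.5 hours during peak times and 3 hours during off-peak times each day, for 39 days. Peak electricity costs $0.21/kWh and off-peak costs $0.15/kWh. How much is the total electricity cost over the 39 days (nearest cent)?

Peak energy = 1.53 kW × 1.5 h × 39 = 89.505 kWh
Off-peak energy = 1.53 kW × 3 h × 39 = 179.01 kWh
Cost = 89.505 × $0.21 + 179.01 × $0.15 = $18.79605 + $26.8515 = $45.65

$45.65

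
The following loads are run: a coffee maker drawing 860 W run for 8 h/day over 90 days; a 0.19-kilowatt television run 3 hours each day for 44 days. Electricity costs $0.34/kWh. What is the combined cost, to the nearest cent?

coffee maker: Runtime = 8 h/day × 90 days = 720 h
coffee maker: 0.86 kW × 720 h = 619.2 kWh
television: Runtime = 3 h/day × 44 days = 132 h
television: 0.19 kW × 132 h = 25.08 kWh
Total energy = 644.28 kWh
Cost = 644.28 × $0.34 = $219.06

$219.06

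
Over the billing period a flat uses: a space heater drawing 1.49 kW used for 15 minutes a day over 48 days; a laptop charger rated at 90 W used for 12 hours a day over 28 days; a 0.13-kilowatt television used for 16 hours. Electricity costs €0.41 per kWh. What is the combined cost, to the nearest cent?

€20.58

space heater: Runtime = 15 min × 48 = 720 min = 12 h
space heater: 1.49 kW × 12 h = 17.88 kWh
laptop charger: Runtime = 12 h/day × 28 days = 336 h
laptop charger: 0.09 kW × 336 h = 30.24 kWh
television: 0.13 kW × 16 h = 2.08 kWh
Total energy = 50.2 kWh
Cost = 50.2 × €0.41 = €20.58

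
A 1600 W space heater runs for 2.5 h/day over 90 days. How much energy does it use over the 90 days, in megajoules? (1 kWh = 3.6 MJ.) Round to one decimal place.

1296.0 MJ

Runtime = 2.5 h/day × 90 days = 225 h
Energy = 1.6 kW × 225 h = 360 kWh
= 360 × 3.6 MJ = 1296.0 MJ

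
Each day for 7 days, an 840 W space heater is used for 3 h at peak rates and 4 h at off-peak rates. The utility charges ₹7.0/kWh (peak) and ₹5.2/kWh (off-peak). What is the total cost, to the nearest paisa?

₹245.78

Peak energy = 0.84 kW × 3 h × 7 = 17.64 kWh
Off-peak energy = 0.84 kW × 4 h × 7 = 23.52 kWh
Cost = 17.64 × ₹7.0 + 23.52 × ₹5.2 = ₹123.48 + ₹122.304 = ₹245.78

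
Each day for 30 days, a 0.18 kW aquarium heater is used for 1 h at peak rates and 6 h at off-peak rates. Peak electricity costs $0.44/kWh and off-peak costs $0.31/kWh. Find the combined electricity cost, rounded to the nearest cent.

$12.42

Peak energy = 0.18 kW × 1 h × 30 = 5.4 kWh
Off-peak energy = 0.18 kW × 6 h × 30 = 32.4 kWh
Cost = 5.4 × $0.44 + 32.4 × $0.31 = $2.376 + $10.044 = $12.42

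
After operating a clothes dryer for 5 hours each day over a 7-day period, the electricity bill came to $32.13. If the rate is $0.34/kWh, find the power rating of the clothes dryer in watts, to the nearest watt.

2700 W

Energy = $32.13 ÷ $0.34/kWh = 94.5 kWh
Runtime = 5 h/day × 7 days = 35 h
Power = 94.5 kWh ÷ 35 h = 2.7 kW = 2700 W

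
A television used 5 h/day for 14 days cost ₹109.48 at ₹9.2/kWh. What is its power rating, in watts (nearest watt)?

Energy = ₹109.48 ÷ ₹9.2/kWh = 11.9 kWh
Runtime = 5 h/day × 14 days = 70 h
Power = 11.9 kWh ÷ 70 h = 0.17 kW = 170 W

170 W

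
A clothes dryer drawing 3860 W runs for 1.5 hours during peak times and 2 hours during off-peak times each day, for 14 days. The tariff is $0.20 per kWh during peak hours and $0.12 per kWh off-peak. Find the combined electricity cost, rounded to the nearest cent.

$29.18

Peak energy = 3.86 kW × 1.5 h × 14 = 81.06 kWh
Off-peak energy = 3.86 kW × 2 h × 14 = 108.08 kWh
Cost = 81.06 × $0.20 + 108.08 × $0.12 = $16.212 + $12.9696 = $29.18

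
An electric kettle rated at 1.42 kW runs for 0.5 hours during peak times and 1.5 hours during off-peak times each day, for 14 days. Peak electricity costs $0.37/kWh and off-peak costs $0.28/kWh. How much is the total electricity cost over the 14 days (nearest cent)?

$12.03

Peak energy = 1.42 kW × 0.5 h × 14 = 9.94 kWh
Off-peak energy = 1.42 kW × 1.5 h × 14 = 29.82 kWh
Cost = 9.94 × $0.37 + 29.82 × $0.28 = $3.6778 + $8.3496 = $12.03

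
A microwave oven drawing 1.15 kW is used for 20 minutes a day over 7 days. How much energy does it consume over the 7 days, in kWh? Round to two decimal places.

Runtime = 20 min × 7 = 140 min = 2.333333… h
Energy = 1.15 kW × 2.333333… h = 2.683333… kWh ≈ 2.68 kWh

2.68 kWh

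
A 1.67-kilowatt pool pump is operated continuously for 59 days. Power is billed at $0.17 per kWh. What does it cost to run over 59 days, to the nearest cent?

$402.00

Runtime = 24 h × 59 = 1416 h
Energy = 1.67 kW × 1416 h = 2364.72 kWh
Cost = 2364.72 kWh × $0.17/kWh = $402.00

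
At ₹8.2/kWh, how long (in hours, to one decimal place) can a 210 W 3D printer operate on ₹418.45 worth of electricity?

243.0 h

Energy available = ₹418.45 ÷ ₹8.2/kWh = 51.0305 kWh
Hours = 51.0305 kWh ÷ 0.21 kW = 243.0 h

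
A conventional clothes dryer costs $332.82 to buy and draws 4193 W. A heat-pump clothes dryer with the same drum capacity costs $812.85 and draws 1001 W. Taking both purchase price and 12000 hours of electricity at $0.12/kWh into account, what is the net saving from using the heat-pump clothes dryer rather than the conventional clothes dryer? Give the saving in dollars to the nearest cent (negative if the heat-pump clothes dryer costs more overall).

$4116.45

conventional clothes dryer: $332.82 + (4193/1000) kW × 12000 h × $0.12 = $332.82 + $6037.92 = $6370.74
heat-pump clothes dryer: $812.85 + (1001/1000) kW × 12000 h × $0.12 = $812.85 + $1441.44 = $2254.29
Saving = $6370.74 − $2254.29 = $4116.45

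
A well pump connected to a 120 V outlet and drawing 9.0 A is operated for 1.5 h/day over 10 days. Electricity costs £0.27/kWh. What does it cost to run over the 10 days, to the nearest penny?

£4.37

Power = 9.0 A × 120 V = 1080 W = 1.08 kW
Runtime = 1.5 h/day × 10 days = 15 h
Energy = 1.08 kW × 15 h = 16.2 kWh
Cost = 16.2 kWh × £0.27/kWh = £4.37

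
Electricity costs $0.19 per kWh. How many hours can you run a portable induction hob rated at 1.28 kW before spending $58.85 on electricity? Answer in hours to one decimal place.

242.0 h

Energy available = $58.85 ÷ $0.19/kWh = 309.7368 kWh
Hours = 309.7368 kWh ÷ 1.28 kW = 242.0 h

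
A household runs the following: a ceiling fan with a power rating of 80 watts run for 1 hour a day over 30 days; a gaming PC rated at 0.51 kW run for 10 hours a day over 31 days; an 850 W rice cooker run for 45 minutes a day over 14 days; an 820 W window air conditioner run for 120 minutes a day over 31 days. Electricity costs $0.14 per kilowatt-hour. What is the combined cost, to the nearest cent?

ceiling fan: Runtime = 1 h/day × 30 days = 30 h
ceiling fan: 0.08 kW × 30 h = 2.4 kWh
gaming PC: Runtime = 10 h/day × 31 days = 310 h
gaming PC: 0.51 kW × 310 h = 158.1 kWh
rice cooker: Runtime = 45 min × 14 = 630 min = 10.5 h
rice cooker: 0.85 kW × 10.5 h = 8.925 kWh
window air conditioner: Runtime = 120 min × 31 = 3720 min = 62 h
window air conditioner: 0.82 kW × 62 h = 50.84 kWh
Total energy = 220.265 kWh
Cost = 220.265 × $0.14 = $30.84

$30.84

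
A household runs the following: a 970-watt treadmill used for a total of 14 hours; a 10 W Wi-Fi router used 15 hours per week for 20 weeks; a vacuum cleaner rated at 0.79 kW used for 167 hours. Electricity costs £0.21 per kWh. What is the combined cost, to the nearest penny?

treadmill: 0.97 kW × 14 h = 13.58 kWh
Wi-Fi router: Runtime = 15 h/week × 20 weeks = 300 h
Wi-Fi router: 0.01 kW × 300 h = 3 kWh
vacuum cleaner: 0.79 kW × 167 h = 131.93 kWh
Total energy = 148.51 kWh
Cost = 148.51 × £0.21 = £31.19

£31.19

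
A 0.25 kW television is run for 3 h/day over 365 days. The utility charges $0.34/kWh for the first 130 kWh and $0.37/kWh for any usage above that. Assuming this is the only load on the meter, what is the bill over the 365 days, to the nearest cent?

$97.39

Runtime = 3 h/day × 365 days = 1095 h
Energy = 0.25 kW × 1095 h = 273.75 kWh
Tier 1 (0–130 kWh): 130 × $0.34 = $44.2
Above 130 kWh: 143.75 × $0.37 = $53.1875
Bill = $97.39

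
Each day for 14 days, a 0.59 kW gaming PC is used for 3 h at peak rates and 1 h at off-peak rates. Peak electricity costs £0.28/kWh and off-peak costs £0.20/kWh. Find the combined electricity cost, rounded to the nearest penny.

£8.59

Peak energy = 0.59 kW × 3 h × 14 = 24.78 kWh
Off-peak energy = 0.59 kW × 1 h × 14 = 8.26 kWh
Cost = 24.78 × £0.28 + 8.26 × £0.20 = £6.9384 + £1.652 = £8.59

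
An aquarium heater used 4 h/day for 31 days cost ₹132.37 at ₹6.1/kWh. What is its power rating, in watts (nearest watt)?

175 W

Energy = ₹132.37 ÷ ₹6.1/kWh = 21.7 kWh
Runtime = 4 h/day × 31 days = 124 h
Power = 21.7 kWh ÷ 124 h = 0.175 kW = 175 W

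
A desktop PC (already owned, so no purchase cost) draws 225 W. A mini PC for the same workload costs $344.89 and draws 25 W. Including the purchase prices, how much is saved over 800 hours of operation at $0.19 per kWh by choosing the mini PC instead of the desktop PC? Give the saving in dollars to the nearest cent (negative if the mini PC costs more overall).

-$314.49

desktop PC: $0.00 + (225/1000) kW × 800 h × $0.19 = $0.00 + $34.2 = $34.2
mini PC: $344.89 + (25/1000) kW × 800 h × $0.19 = $344.89 + $3.8 = $348.69
Saving = $34.2 − $348.69 = −$314.49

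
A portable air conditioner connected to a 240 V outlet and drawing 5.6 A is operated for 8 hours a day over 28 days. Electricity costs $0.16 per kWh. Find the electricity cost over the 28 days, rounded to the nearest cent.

$48.17

Power = 5.6 A × 240 V = 1344 W = 1.344 kW
Runtime = 8 h/day × 28 days = 224 h
Energy = 1.344 kW × 224 h = 301.056 kWh
Cost = 301.056 kWh × $0.16/kWh = $48.17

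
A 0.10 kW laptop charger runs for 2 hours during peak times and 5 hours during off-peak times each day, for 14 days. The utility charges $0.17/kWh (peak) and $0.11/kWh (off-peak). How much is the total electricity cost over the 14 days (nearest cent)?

Peak energy = 0.1 kW × 2 h × 14 = 2.8 kWh
Off-peak energy = 0.1 kW × 5 h × 14 = 7 kWh
Cost = 2.8 × $0.17 + 7 × $0.11 = $0.476 + $0.77 = $1.25

$1.25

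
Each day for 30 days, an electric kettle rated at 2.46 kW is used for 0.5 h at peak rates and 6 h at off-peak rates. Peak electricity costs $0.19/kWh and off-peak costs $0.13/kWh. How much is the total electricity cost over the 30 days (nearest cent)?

$64.58

Peak energy = 2.46 kW × 0.5 h × 30 = 36.9 kWh
Off-peak energy = 2.46 kW × 6 h × 30 = 442.8 kWh
Cost = 36.9 × $0.19 + 442.8 × $0.13 = $7.011 + $57.564 = $64.58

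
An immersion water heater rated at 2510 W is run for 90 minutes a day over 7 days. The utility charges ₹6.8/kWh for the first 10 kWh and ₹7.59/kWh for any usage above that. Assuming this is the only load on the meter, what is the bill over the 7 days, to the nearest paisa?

Runtime = 90 min × 7 = 630 min = 10.5 h
Energy = 2.51 kW × 10.5 h = 26.355 kWh
Tier 1 (0–10 kWh): 10 × ₹6.8 = ₹68
Above 10 kWh: 16.355 × ₹7.59 = ₹124.13445
Bill = ₹192.13

₹192.13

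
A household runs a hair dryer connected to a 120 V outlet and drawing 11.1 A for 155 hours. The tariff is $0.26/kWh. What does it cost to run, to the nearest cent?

Power = 11.1 A × 120 V = 1332 W = 1.332 kW
Energy = 1.332 kW × 155 h = 206.46 kWh
Cost = 206.46 kWh × $0.26/kWh = $53.68

$53.68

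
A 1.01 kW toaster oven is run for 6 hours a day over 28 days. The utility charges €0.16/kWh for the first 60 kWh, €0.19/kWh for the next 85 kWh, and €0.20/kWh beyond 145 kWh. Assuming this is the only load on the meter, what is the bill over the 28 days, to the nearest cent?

Runtime = 6 h/day × 28 days = 168 h
Energy = 1.01 kW × 168 h = 169.68 kWh
Tier 1 (0–60 kWh): 60 × €0.16 = €9.6
Tier 2 (60–145 kWh): 85 × €0.19 = €16.15
Above 145 kWh: 24.68 × €0.20 = €4.936
Bill = €30.69

€30.69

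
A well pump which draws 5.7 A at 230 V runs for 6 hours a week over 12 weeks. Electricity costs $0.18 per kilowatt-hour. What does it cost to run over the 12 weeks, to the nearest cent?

$16.99

Power = 5.7 A × 230 V = 1311 W = 1.311 kW
Runtime = 6 h/week × 12 weeks = 72 h
Energy = 1.311 kW × 72 h = 94.392 kWh
Cost = 94.392 kWh × $0.18/kWh = $16.99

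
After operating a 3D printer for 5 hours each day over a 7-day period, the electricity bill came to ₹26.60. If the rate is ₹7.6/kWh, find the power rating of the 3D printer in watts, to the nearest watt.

100 W

Energy = ₹26.60 ÷ ₹7.6/kWh = 3.5 kWh
Runtime = 5 h/day × 7 days = 35 h
Power = 3.5 kWh ÷ 35 h = 0.1 kW = 100 W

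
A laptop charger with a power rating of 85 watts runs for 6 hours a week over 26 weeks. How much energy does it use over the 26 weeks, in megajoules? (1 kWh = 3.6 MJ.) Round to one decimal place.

47.7 MJ

Runtime = 6 h/week × 26 weeks = 156 h
Energy = 0.085 kW × 156 h = 13.26 kWh
= 13.26 × 3.6 MJ = 47.7 MJ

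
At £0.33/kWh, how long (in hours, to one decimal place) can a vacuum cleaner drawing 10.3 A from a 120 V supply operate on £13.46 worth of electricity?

33.0 h

Power = 10.3 A × 120 V = 1236 W = 1.236 kW
Energy available = £13.46 ÷ £0.33/kWh = 40.7879 kWh
Hours = 40.7879 kWh ÷ 1.236 kW = 33.0 h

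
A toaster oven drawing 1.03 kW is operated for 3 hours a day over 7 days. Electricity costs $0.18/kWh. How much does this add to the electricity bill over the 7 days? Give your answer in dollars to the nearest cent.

$3.89

Runtime = 3 h/day × 7 days = 21 h
Energy = 1.03 kW × 21 h = 21.63 kWh
Cost = 21.63 kWh × $0.18/kWh = $3.89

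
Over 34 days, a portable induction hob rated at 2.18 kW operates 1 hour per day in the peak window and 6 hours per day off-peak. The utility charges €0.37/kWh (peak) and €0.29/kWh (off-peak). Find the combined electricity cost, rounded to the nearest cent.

Peak energy = 2.18 kW × 1 h × 34 = 74.12 kWh
Off-peak energy = 2.18 kW × 6 h × 34 = 444.72 kWh
Cost = 74.12 × €0.37 + 444.72 × €0.29 = €27.4244 + €128.9688 = €156.39

€156.39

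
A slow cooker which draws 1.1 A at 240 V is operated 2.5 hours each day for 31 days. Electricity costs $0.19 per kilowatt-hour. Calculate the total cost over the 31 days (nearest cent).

Power = 1.1 A × 240 V = 264 W = 0.264 kW
Runtime = 2.5 h/day × 31 days = 77.5 h
Energy = 0.264 kW × 77.5 h = 20.46 kWh
Cost = 20.46 kWh × $0.19/kWh = $3.89

$3.89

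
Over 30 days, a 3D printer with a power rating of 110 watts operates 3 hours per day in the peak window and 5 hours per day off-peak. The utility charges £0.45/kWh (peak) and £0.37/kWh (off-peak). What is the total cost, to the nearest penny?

Peak energy = 0.11 kW × 3 h × 30 = 9.9 kWh
Off-peak energy = 0.11 kW × 5 h × 30 = 16.5 kWh
Cost = 9.9 × £0.45 + 16.5 × £0.37 = £4.455 + £6.105 = £10.56

£10.56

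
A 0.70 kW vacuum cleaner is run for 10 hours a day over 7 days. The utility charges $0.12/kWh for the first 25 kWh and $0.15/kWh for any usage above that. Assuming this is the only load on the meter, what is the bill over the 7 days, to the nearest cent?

$6.60

Runtime = 10 h/day × 7 days = 70 h
Energy = 0.7 kW × 70 h = 49 kWh
Tier 1 (0–25 kWh): 25 × $0.12 = $3
Above 25 kWh: 24 × $0.15 = $3.6
Bill = $6.60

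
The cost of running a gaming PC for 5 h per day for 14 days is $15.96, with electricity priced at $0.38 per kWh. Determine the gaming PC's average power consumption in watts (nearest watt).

Energy = $15.96 ÷ $0.38/kWh = 42 kWh
Runtime = 5 h/day × 14 days = 70 h
Power = 42 kWh ÷ 70 h = 0.6 kW = 600 W

600 W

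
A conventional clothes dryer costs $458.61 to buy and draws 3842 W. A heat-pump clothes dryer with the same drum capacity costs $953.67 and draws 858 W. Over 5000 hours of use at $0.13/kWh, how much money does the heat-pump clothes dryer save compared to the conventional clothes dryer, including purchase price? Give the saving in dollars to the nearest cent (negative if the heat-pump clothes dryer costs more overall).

conventional clothes dryer: $458.61 + (3842/1000) kW × 5000 h × $0.13 = $458.61 + $2497.3 = $2955.91
heat-pump clothes dryer: $953.67 + (858/1000) kW × 5000 h × $0.13 = $953.67 + $557.7 = $1511.37
Saving = $2955.91 − $1511.37 = $1444.54

$1444.54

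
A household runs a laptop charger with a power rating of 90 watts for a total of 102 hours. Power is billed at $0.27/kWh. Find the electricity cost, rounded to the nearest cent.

$2.48

Energy = 0.09 kW × 102 h = 9.18 kWh
Cost = 9.18 kWh × $0.27/kWh = $2.48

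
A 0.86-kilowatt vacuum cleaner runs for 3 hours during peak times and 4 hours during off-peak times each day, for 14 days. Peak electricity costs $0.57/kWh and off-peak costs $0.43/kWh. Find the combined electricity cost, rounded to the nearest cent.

$41.30

Peak energy = 0.86 kW × 3 h × 14 = 36.12 kWh
Off-peak energy = 0.86 kW × 4 h × 14 = 48.16 kWh
Cost = 36.12 × $0.57 + 48.16 × $0.43 = $20.5884 + $20.7088 = $41.30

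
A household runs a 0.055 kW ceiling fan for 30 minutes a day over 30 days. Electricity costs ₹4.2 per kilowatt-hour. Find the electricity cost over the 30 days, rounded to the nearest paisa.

₹3.47

Runtime = 30 min × 30 = 900 min = 15 h
Energy = 0.055 kW × 15 h = 0.825 kWh
Cost = 0.825 kWh × ₹4.2/kWh = ₹3.47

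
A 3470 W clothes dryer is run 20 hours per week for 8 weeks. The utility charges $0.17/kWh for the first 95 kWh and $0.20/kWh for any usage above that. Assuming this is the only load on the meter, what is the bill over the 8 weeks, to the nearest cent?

Runtime = 20 h/week × 8 weeks = 160 h
Energy = 3.47 kW × 160 h = 555.2 kWh
Tier 1 (0–95 kWh): 95 × $0.17 = $16.15
Above 95 kWh: 460.2 × $0.20 = $92.04
Bill = $108.19

$108.19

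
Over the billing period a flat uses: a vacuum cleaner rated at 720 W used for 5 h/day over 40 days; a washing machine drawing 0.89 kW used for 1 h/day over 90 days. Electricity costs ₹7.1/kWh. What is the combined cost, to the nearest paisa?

₹1591.11

vacuum cleaner: Runtime = 5 h/day × 40 days = 200 h
vacuum cleaner: 0.72 kW × 200 h = 144 kWh
washing machine: Runtime = 1 h/day × 90 days = 90 h
washing machine: 0.89 kW × 90 h = 80.1 kWh
Total energy = 224.1 kWh
Cost = 224.1 × ₹7.1 = ₹1591.11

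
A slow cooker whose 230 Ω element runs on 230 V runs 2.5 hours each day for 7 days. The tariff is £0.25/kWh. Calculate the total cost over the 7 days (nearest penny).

Power = V²/R = 230²/230 = 230 W = 0.23 kW
Runtime = 2.5 h/day × 7 days = 17.5 h
Energy = 0.23 kW × 17.5 h = 4.025 kWh
Cost = 4.025 kWh × £0.25/kWh = £1.01

£1.01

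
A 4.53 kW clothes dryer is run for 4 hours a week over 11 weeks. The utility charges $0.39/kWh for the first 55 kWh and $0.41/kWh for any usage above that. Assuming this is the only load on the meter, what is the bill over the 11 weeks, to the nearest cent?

$80.62

Runtime = 4 h/week × 11 weeks = 44 h
Energy = 4.53 kW × 44 h = 199.32 kWh
Tier 1 (0–55 kWh): 55 × $0.39 = $21.45
Above 55 kWh: 144.32 × $0.41 = $59.1712
Bill = $80.62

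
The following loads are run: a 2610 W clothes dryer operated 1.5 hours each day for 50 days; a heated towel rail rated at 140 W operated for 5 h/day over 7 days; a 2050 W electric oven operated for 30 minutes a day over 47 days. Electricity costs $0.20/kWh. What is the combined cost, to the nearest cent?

clothes dryer: Runtime = 1.5 h/day × 50 days = 75 h
clothes dryer: 2.61 kW × 75 h = 195.75 kWh
heated towel rail: Runtime = 5 h/day × 7 days = 35 h
heated towel rail: 0.14 kW × 35 h = 4.9 kWh
electric oven: Runtime = 30 min × 47 = 1410 min = 23.5 h
electric oven: 2.05 kW × 23.5 h = 48.175 kWh
Total energy = 248.825 kWh
Cost = 248.825 × $0.20 = $49.77

$49.77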